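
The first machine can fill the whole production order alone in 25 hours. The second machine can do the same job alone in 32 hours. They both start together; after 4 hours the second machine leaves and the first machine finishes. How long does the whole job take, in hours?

In the first 4 hours the combined rate is 57/800, so 57/200 of the job is done, leaving 143/200.
After the second machine leaves the rate is 1/25 per hour; the remaining 143/200 takes 143/8 hours.
Total = 4 + 143/8 = 175/8 hours.

175/8 hours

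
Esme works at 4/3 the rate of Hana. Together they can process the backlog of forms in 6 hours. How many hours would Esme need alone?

Let Hana's rate be r; then Esme's rate is (4/3)r, so together (4/3 + 1)r = (7/3)r = 1/6.
Thus r = 1/14 per hour.
Hana alone: 14 hours; Esme alone: 21/2 hours.

21/2 hours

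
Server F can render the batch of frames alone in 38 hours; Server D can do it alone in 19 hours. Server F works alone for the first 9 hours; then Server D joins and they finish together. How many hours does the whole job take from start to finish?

56/3 hours

In 9 hours Server F does 9/38 of the job, leaving 29/38.
Server F and Server D together work at 3/38 per hour, so finishing takes 29/38 ÷ 3/38 = 29/3 hours.
Total time = 9 + 29/3 = 56/3 hours.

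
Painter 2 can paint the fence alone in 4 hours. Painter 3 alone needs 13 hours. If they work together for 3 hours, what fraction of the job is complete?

Combined rate: 1/4 + 1/13 = (13 + 4)/52 = 17/52 per hour.
In 3 hours they complete 3·17/52 = 51/52 of the job.

51/52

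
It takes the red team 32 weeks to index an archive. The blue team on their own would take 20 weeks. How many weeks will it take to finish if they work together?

Combined rate: 1/32 + 1/20 = (5 + 8)/160 = 13/160 per week.
Time = 1 ÷ (13/160) = 160/13 weeks.

160/13 weeks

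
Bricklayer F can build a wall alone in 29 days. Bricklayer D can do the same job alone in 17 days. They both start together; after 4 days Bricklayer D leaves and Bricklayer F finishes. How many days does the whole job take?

377/17 days

In the first 4 days the combined rate is 46/493, so 184/493 of the job is done, leaving 309/493.
After Bricklayer D leaves the rate is 1/29 per day; the remaining 309/493 takes 309/17 days.
Total = 4 + 309/17 = 377/17 days.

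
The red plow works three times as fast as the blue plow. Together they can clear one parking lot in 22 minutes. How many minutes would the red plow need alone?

Let the blue plow's rate be r; then the red plow's rate is 3r, so together (3 + 1)r = 4r = 1/22.
Thus r = 1/88 per minute.
The blue plow alone: 88 minutes; the red plow alone: 88/3 minutes.

88/3 minutes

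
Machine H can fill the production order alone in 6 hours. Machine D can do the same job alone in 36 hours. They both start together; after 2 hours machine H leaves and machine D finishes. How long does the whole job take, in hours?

In the first 2 hours the combined rate is 7/36, so 7/18 of the job is done, leaving 11/18.
After machine H leaves the rate is 1/36 per hour; the remaining 11/18 takes 22 hours.
Total = 2 + 22 = 24 hours.

24 hours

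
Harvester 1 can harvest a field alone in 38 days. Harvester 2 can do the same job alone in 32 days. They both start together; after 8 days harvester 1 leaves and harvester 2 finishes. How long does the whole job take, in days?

480/19 days

In the first 8 days the combined rate is 35/608, so 35/76 of the job is done, leaving 41/76.
After harvester 1 leaves the rate is 1/32 per day; the remaining 41/76 takes 328/19 days.
Total = 8 + 328/19 = 480/19 days.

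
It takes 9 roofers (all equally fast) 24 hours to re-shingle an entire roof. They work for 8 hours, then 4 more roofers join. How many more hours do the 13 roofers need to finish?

One roofer does 1/216 of the job per hour.
After 8 hours with 9 roofers, 1/3 is done (2/3 left).
With 13 roofers the rate is 13/216, so the rest takes 2/3 ÷ 13/216 = 144/13 hours.

144/13 hours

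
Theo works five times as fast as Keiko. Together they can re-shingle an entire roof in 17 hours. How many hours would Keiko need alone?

102 hours

Let Keiko's rate be r; then Theo's rate is 5r, so together (5 + 1)r = 6r = 1/17.
Thus r = 1/102 per hour.
Keiko alone: 102 hours; Theo alone: 102/5 hours.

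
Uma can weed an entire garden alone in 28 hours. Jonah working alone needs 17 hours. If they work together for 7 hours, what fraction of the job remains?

23/68

Combined rate: 1/28 + 1/17 = (17 + 28)/476 = 45/476 per hour.
In 7 hours they complete 7·45/476 = 45/68 of the job.
So 23/68 remains.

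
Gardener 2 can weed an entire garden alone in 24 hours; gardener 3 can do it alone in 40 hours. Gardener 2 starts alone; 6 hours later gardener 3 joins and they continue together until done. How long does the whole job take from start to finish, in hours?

69/4 hours

In 6 hours gardener 2 does 6/24 = 1/4 of the job, leaving 3/4.
Gardener 2 and gardener 3 together work at 1/15 per hour, so finishing takes 3/4 ÷ 1/15 = 45/4 hours.
Total time = 6 + 45/4 = 69/4 hours.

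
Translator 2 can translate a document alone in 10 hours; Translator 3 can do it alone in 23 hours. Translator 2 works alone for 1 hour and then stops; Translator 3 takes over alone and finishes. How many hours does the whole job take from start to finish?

In 1 hour Translator 2 does 1/10 of the job, leaving 9/10.
Translator 3 works at 1/23 per hour, so finishing takes 9/10 ÷ 1/23 = 207/10 hours.
Total time = 1 + 207/10 = 217/10 hours.

217/10 hours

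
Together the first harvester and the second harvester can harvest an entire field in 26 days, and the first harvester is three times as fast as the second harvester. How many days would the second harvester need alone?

104 days

Let the second harvester's rate be r; then the first harvester's rate is 3r, so together (3 + 1)r = 4r = 1/26.
Thus r = 1/104 per day.
The second harvester alone: 104 days; the first harvester alone: 104/3 days.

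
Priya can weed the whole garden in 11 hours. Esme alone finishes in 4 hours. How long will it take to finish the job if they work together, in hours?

44/15 hours

Combined rate: 1/11 + 1/4 = (4 + 11)/44 = 15/44 per hour.
Time = 1 ÷ (15/44) = 44/15 hours.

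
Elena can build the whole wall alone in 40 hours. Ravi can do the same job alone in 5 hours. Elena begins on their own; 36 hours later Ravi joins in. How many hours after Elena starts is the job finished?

328/9 hours

In the first 36 hours Elena alone does 36/40 = 9/10 of the job, leaving 1/10.
Once everyone is working, combined rate: 1/40 + 1/5 = (1 + 8)/40 = 9/40 per hour.
Remaining 1/10 at 9/40 per hour takes 4/9 hours.
Total from the start = 36 + 4/9 = 328/9 hours.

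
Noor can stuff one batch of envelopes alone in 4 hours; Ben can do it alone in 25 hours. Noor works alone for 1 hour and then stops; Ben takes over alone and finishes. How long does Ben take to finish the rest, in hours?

75/4 hours

In 1 hour Noor does 1/4 of the job, leaving 3/4.
Ben works at 1/25 per hour, so finishing takes 3/4 ÷ 1/25 = 75/4 hours.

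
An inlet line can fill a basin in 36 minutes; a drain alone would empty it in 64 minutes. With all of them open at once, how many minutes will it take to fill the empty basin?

576/7 minutes

Net rate = 1/36 − 1/64 = (16 − 9)/576 = 7/576 per minute.
Filling time = 1 ÷ (7/576) = 576/7 minutes.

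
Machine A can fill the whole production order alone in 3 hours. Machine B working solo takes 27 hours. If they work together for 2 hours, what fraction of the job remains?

7/27

Combined rate: 1/3 + 1/27 = (9 + 1)/27 = 10/27 per hour.
In 2 hours they complete 2·10/27 = 20/27 of the job.
So 7/27 remains.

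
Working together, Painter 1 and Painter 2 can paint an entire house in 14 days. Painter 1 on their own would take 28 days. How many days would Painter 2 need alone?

28 days

Combined rate is 1/14 per day.
Known contribution: 1/28 per day.
So Painter 2's rate is 1/14 − 1/28 = 1/28, meaning 28 days alone.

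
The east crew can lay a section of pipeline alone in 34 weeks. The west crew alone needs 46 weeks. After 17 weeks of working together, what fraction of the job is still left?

3/23

Combined rate: 1/34 + 1/46 = (23 + 17)/782 = 40/782 = 20/391 per week.
In 17 weeks they complete 17·20/391 = 20/23 of the job.
So 3/23 remains.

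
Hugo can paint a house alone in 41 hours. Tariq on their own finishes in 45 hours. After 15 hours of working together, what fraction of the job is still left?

Combined rate: 1/41 + 1/45 = (45 + 41)/1845 = 86/1845 per hour.
In 15 hours they complete 15·86/1845 = 86/123 of the job.
So 37/123 remains.

37/123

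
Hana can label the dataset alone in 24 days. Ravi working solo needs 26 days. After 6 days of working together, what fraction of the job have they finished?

25/52

Combined rate: 1/24 + 1/26 = (13 + 12)/312 = 25/312 per day.
In 6 days they complete 6·25/312 = 25/52 of the job.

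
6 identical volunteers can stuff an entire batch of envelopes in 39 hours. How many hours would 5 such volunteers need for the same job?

234/5 hours

Total work is 6·39 = 234 volunteer-hours.
With 5 volunteers: 234/5 hours.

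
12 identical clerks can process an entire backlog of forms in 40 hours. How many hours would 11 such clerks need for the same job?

480/11 hours

Total work is 12·40 = 480 clerk-hours.
With 11 clerks: 480/11 hours.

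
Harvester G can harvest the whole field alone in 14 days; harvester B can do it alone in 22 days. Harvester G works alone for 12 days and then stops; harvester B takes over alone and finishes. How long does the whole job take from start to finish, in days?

In 12 days harvester G does 12/14 = 6/7 of the job, leaving 1/7.
Harvester B works at 1/22 per day, so finishing takes 1/7 ÷ 1/22 = 22/7 days.
Total time = 12 + 22/7 = 106/7 days.

106/7 days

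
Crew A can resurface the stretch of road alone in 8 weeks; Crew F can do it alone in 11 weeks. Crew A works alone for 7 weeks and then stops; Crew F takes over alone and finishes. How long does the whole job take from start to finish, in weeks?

In 7 weeks Crew A does 7/8 of the job, leaving 1/8.
Crew F works at 1/11 per week, so finishing takes 1/8 ÷ 1/11 = 11/8 weeks.
Total time = 7 + 11/8 = 67/8 weeks.

67/8 weeks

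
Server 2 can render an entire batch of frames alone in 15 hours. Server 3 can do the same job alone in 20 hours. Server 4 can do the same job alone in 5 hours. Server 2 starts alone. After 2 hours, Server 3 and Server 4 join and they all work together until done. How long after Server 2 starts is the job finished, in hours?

90/19 hours

In the first 2 hours Server 2 alone does 2/15 of the job, leaving 13/15.
Once everyone is working, combined rate: 1/15 + 1/20 + 1/5 = (4 + 3 + 12)/60 = 19/60 per hour.
Remaining 13/15 at 19/60 per hour takes 52/19 hours.
Total from the start = 2 + 52/19 = 90/19 hours.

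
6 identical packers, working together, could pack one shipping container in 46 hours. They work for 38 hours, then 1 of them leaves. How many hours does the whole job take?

238/5 hours

One packer does 1/276 of the job per hour.
After 38 hours with 6 packers, 19/23 is done (4/23 left).
With 5 packers the rate is 5/276, so the rest takes 4/23 ÷ 5/276 = 48/5 hours.
Total = 38 + 48/5 = 238/5 hours.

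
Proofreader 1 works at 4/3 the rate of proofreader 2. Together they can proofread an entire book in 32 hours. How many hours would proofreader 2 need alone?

Let proofreader 2's rate be r; then proofreader 1's rate is (4/3)r, so together (4/3 + 1)r = (7/3)r = 1/32.
Thus r = 3/224 per hour.
Proofreader 2 alone: 224/3 hours; proofreader 1 alone: 56 hours.

224/3 hours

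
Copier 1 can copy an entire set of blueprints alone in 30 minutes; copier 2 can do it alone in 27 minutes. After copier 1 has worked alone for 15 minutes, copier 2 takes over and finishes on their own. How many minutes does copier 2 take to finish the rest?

In 15 minutes copier 1 does 15/30 = 1/2 of the job, leaving 1/2.
Copier 2 works at 1/27 per minute, so finishing takes 1/2 ÷ 1/27 = 27/2 minutes.

27/2 minutes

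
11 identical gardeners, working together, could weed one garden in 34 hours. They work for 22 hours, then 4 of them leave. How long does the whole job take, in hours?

286/7 hours

One gardener does 1/374 of the job per hour.
After 22 hours with 11 gardeners, 11/17 is done (6/17 left).
With 7 gardeners the rate is 7/374, so the rest takes 6/17 ÷ 7/374 = 132/7 hours.
Total = 22 + 132/7 = 286/7 hours.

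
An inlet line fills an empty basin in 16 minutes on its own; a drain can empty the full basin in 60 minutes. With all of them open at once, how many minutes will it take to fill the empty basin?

Net rate = 1/16 − 1/60 = (15 − 4)/240 = 11/240 per minute.
Filling time = 1 ÷ (11/240) = 240/11 minutes.

240/11 minutes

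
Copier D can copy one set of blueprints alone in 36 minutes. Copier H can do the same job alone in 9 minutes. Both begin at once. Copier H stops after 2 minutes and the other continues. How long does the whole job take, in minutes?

28 minutes

In the first 2 minutes the combined rate is 5/36, so 5/18 of the job is done, leaving 13/18.
After Copier H leaves the rate is 1/36 per minute; the remaining 13/18 takes 26 minutes.
Total = 2 + 26 = 28 minutes.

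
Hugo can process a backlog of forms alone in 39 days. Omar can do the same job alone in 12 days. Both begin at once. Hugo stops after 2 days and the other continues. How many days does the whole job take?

In the first 2 days the combined rate is 17/156, so 17/78 of the job is done, leaving 61/78.
After Hugo leaves the rate is 1/12 per day; the remaining 61/78 takes 122/13 days.
Total = 2 + 122/13 = 148/13 days.

148/13 days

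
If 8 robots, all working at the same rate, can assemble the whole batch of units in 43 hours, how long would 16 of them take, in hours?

43/2 hours

Total work is 8·43 = 344 robot-hours.
With 16 robots: 344/16 = 43/2 hours.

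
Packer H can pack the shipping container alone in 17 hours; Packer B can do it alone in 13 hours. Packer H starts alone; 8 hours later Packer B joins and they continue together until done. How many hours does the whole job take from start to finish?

In 8 hours Packer H does 8/17 of the job, leaving 9/17.
Packer H and Packer B together work at 30/221 per hour, so finishing takes 9/17 ÷ 30/221 = 39/10 hours.
Total time = 8 + 39/10 = 119/10 hours.

119/10 hours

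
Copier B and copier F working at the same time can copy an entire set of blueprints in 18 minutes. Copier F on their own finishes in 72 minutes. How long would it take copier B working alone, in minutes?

Combined rate is 1/18 per minute.
Known contribution: 1/72 per minute.
So copier B's rate is 1/18 − 1/72 = 1/24, meaning 24 minutes alone.

24 minutes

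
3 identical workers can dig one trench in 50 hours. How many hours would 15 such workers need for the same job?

Total work is 3·50 = 150 worker-hours.
With 15 workers: 150/15 = 10 hours.

10 hours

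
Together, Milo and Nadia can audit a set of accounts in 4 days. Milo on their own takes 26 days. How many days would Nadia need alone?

52/11 days

Combined rate is 1/4 per day.
Known contribution: 1/26 per day.
So Nadia's rate is 1/4 − 1/26 = 11/52, meaning 52/11 days alone.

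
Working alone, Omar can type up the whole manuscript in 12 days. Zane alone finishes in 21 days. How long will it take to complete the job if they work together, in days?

Combined rate: 1/12 + 1/21 = (7 + 4)/84 = 11/84 per day.
Time = 1 ÷ (11/84) = 84/11 days.

84/11 days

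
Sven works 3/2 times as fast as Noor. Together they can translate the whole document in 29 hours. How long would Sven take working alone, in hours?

145/3 hours

Let Noor's rate be r; then Sven's rate is (3/2)r, so together (3/2 + 1)r = (5/2)r = 1/29.
Thus r = 2/145 per hour.
Noor alone: 145/2 hours; Sven alone: 145/3 hours.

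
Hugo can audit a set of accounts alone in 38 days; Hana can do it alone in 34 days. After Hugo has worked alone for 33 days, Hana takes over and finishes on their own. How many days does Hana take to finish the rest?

In 33 days Hugo does 33/38 of the job, leaving 5/38.
Hana works at 1/34 per day, so finishing takes 5/38 ÷ 1/34 = 85/19 days.

85/19 days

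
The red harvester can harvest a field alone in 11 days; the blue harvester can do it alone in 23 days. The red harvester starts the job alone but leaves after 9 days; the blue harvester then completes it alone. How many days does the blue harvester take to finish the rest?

In 9 days the red harvester does 9/11 of the job, leaving 2/11.
The blue harvester works at 1/23 per day, so finishing takes 2/11 ÷ 1/23 = 46/11 days.

46/11 days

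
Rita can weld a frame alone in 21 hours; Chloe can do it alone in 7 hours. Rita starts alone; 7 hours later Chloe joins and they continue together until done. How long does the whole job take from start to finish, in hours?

In 7 hours Rita does 7/21 = 1/3 of the job, leaving 2/3.
Rita and Chloe together work at 4/21 per hour, so finishing takes 2/3 ÷ 4/21 = 7/2 hours.
Total time = 7 + 7/2 = 21/2 hours.

21/2 hours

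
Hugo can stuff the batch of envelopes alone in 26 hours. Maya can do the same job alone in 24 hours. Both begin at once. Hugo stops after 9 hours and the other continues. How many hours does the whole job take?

In the first 9 hours the combined rate is 25/312, so 75/104 of the job is done, leaving 29/104.
After Hugo leaves the rate is 1/24 per hour; the remaining 29/104 takes 87/13 hours.
Total = 9 + 87/13 = 204/13 hours.

204/13 hours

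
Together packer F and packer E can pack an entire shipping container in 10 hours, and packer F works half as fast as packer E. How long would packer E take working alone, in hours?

15 hours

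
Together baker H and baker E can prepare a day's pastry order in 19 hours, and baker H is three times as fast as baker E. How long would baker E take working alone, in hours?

76 hours

Let baker E's rate be r; then baker H's rate is 3r, so together (3 + 1)r = 4r = 1/19.
Thus r = 1/76 per hour.
Baker E alone: 76 hours; baker H alone: 76/3 hours.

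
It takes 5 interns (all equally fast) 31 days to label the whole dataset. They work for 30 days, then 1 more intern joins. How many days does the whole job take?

185/6 days

One intern does 1/155 of the job per day.
After 30 days with 5 interns, 30/31 is done (1/31 left).
With 6 interns the rate is 6/155, so the rest takes 1/31 ÷ 6/155 = 5/6 days.
Total = 30 + 5/6 = 185/6 days.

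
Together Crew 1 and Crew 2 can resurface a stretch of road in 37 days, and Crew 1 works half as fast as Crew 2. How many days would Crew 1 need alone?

111 days

Let Crew 2's rate be r; then Crew 1's rate is (1/2)r, so together (1/2 + 1)r = (3/2)r = 1/37.
Thus r = 2/111 per day.
Crew 2 alone: 111/2 days; Crew 1 alone: 111 days.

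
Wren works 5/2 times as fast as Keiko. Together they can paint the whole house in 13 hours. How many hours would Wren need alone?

Let Keiko's rate be r; then Wren's rate is (5/2)r, so together (5/2 + 1)r = (7/2)r = 1/13.
Thus r = 2/91 per hour.
Keiko alone: 91/2 hours; Wren alone: 91/5 hours.

91/5 hours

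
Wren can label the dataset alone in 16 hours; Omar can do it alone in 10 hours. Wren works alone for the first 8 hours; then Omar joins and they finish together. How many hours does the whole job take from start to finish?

In 8 hours Wren does 8/16 = 1/2 of the job, leaving 1/2.
Wren and Omar together work at 13/80 per hour, so finishing takes 1/2 ÷ 13/80 = 40/13 hours.
Total time = 8 + 40/13 = 144/13 hours.

144/13 hours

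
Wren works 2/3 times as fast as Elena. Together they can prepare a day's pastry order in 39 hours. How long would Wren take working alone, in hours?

195/2 hours

Let Elena's rate be r; then Wren's rate is (2/3)r, so together (2/3 + 1)r = (5/3)r = 1/39.
Thus r = 1/65 per hour.
Elena alone: 65 hours; Wren alone: 195/2 hours.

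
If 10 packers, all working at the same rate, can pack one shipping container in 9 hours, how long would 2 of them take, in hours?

Total work is 10·9 = 90 packer-hours.
With 2 packers: 90/2 = 45 hours.

45 hours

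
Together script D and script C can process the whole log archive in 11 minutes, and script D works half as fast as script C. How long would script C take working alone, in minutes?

Let script C's rate be r; then script D's rate is (1/2)r, so together (1/2 + 1)r = (3/2)r = 1/11.
Thus r = 2/33 per minute.
Script C alone: 33/2 minutes; script D alone: 33 minutes.

33/2 minutes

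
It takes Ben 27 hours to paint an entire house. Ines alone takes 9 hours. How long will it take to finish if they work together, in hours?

With two workers the combined time is the product over the sum: 27·9/(27+9) = 243/36 = 27/4 hours.

27/4 hours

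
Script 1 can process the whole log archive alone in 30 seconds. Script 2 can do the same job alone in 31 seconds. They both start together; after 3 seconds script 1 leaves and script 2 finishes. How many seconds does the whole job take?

279/10 seconds

In the first 3 seconds the combined rate is 61/930, so 61/310 of the job is done, leaving 249/310.
After script 1 leaves the rate is 1/31 per second; the remaining 249/310 takes 249/10 seconds.
Total = 3 + 249/10 = 279/10 seconds.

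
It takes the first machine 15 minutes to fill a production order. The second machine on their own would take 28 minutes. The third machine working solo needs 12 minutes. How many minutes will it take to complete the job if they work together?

70/13 minutes

Combined rate: 1/15 + 1/28 + 1/12 = (28 + 15 + 35)/420 = 78/420 = 13/70 per minute.
Time = 1 ÷ (13/70) = 70/13 minutes.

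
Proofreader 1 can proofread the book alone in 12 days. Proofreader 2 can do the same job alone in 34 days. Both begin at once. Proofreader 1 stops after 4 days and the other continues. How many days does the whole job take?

68/3 days

In the first 4 days the combined rate is 23/204, so 23/51 of the job is done, leaving 28/51.
After Proofreader 1 leaves the rate is 1/34 per day; the remaining 28/51 takes 56/3 days.
Total = 4 + 56/3 = 68/3 days.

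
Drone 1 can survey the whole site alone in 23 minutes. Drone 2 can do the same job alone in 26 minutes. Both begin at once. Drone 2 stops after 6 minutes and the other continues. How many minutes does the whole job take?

230/13 minutes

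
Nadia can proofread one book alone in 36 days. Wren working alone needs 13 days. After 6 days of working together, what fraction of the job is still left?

29/78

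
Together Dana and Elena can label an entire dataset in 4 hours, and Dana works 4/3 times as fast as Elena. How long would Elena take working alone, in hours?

Let Elena's rate be r; then Dana's rate is (4/3)r, so together (4/3 + 1)r = (7/3)r = 1/4.
Thus r = 3/28 per hour.
Elena alone: 28/3 hours; Dana alone: 7 hours.

28/3 hours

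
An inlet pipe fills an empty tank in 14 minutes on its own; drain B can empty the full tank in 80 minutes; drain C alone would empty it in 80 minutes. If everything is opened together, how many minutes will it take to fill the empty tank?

280/13 minutes

Net rate = 1/14 − 1/80 − 1/80 = (40 − 7 − 7)/560 = 26/560 = 13/280 per minute.
Filling time = 1 ÷ (13/280) = 280/13 minutes.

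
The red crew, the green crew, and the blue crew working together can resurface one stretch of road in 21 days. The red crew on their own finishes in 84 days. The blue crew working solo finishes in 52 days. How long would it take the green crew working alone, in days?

Combined rate is 1/21 per day.
Known contribution: 1/84 + 1/52 = (13 + 21)/1092 = 34/1092 = 17/546 per day.
So the green crew's rate is 1/21 − 17/546 = 3/182, meaning 182/3 days alone.

182/3 days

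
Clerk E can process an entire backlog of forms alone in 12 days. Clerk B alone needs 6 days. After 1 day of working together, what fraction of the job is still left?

Combined rate: 1/12 + 1/6 = (1 + 2)/12 = 3/12 = 1/4 per day.
In 1 day they complete 1·1/4 = 1/4 of the job.
So 3/4 remains.

3/4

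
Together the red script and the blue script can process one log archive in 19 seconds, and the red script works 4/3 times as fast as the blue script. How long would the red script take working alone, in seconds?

Let the blue script's rate be r; then the red script's rate is (4/3)r, so together (4/3 + 1)r = (7/3)r = 1/19.
Thus r = 3/133 per second.
The blue script alone: 133/3 seconds; the red script alone: 133/4 seconds.

133/4 seconds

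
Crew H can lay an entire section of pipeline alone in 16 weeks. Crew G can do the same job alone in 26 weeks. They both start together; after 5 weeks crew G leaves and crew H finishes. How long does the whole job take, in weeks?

168/13 weeks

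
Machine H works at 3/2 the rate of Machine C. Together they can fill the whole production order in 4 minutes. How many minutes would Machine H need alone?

Let Machine C's rate be r; then Machine H's rate is (3/2)r, so together (3/2 + 1)r = (5/2)r = 1/4.
Thus r = 1/10 per minute.
Machine C alone: 10 minutes; Machine H alone: 20/3 minutes.

20/3 minutes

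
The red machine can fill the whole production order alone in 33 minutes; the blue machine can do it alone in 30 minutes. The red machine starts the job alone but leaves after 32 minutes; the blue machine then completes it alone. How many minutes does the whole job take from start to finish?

In 32 minutes the red machine does 32/33 of the job, leaving 1/33.
The blue machine works at 1/30 per minute, so finishing takes 1/33 ÷ 1/30 = 10/11 minutes.
Total time = 32 + 10/11 = 362/11 minutes.

362/11 minutes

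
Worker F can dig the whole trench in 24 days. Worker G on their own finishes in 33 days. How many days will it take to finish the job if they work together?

Combined rate: 1/24 + 1/33 = (11 + 8)/264 = 19/264 per day.
Time = 1 ÷ (19/264) = 264/19 days.

264/19 days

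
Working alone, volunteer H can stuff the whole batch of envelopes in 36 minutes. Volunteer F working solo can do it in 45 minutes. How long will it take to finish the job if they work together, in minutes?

Combined rate: 1/36 + 1/45 = (5 + 4)/180 = 9/180 = 1/20 per minute.
Time = 1 ÷ (1/20) = 20 minutes.

20 minutes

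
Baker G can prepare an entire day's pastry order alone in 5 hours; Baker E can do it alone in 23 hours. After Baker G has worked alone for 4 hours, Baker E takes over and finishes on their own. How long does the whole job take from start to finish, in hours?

In 4 hours Baker G does 4/5 of the job, leaving 1/5.
Baker E works at 1/23 per hour, so finishing takes 1/5 ÷ 1/23 = 23/5 hours.
Total time = 4 + 23/5 = 43/5 hours.

43/5 hours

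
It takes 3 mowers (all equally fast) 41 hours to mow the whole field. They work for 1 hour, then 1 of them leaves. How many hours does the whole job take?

61 hours

One mower does 1/123 of the job per hour.
After 1 hour with 3 mowers, 1/41 is done (40/41 left).
With 2 mowers the rate is 2/123, so the rest takes 40/41 ÷ 2/123 = 60 hours.
Total = 1 + 60 = 61 hours.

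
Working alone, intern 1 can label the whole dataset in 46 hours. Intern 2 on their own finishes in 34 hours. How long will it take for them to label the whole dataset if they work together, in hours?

With two workers the combined time is the product over the sum: 46·34/(46+34) = 1564/80 = 391/20 hours.

391/20 hours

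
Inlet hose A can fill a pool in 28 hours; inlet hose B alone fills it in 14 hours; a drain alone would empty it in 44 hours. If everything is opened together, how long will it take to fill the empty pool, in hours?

Net rate = 1/28 + 1/14 − 1/44 = (11 + 22 − 7)/308 = 26/308 = 13/154 per hour.
Filling time = 1 ÷ (13/154) = 154/13 hours.

154/13 hours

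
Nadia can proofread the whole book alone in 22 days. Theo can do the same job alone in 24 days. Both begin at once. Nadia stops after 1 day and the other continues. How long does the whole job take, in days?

252/11 days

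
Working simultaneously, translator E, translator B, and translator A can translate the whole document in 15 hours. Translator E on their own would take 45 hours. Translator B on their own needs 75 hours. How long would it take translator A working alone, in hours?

225/7 hours

Combined rate is 1/15 per hour.
Known contribution: 1/45 + 1/75 = (5 + 3)/225 = 8/225 per hour.
So translator A's rate is 1/15 − 8/225 = 7/225, meaning 225/7 hours alone.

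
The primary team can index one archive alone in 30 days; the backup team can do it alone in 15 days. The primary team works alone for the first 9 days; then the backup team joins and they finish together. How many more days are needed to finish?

7 days

In 9 days the primary team does 9/30 = 3/10 of the job, leaving 7/10.
The primary team and the backup team together work at 1/10 per day, so finishing takes 7/10 ÷ 1/10 = 7 days.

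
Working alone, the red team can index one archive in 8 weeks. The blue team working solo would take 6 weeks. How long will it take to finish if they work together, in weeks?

Combined rate: 1/8 + 1/6 = (3 + 4)/24 = 7/24 per week.
Time = 1 ÷ (7/24) = 24/7 weeks.

24/7 weeks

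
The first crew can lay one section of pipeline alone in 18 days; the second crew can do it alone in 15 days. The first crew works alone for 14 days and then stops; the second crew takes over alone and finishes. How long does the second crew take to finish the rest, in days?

In 14 days the first crew does 14/18 = 7/9 of the job, leaving 2/9.
The second crew works at 1/15 per day, so finishing takes 2/9 ÷ 1/15 = 10/3 days.

10/3 days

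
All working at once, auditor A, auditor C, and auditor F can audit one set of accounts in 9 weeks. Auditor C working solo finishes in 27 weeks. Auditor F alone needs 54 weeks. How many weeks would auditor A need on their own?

18 weeks

Combined rate is 1/9 per week.
Known contribution: 1/27 + 1/54 = (2 + 1)/54 = 3/54 = 1/18 per week.
So auditor A's rate is 1/9 − 1/18 = 1/18, meaning 18 weeks alone.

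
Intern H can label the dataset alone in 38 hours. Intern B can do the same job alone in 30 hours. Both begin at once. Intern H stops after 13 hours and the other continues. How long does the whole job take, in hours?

In the first 13 hours the combined rate is 17/285, so 221/285 of the job is done, leaving 64/285.
After intern H leaves the rate is 1/30 per hour; the remaining 64/285 takes 128/19 hours.
Total = 13 + 128/19 = 375/19 hours.

375/19 hours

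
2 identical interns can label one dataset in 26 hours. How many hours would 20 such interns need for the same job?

Total work is 2·26 = 52 intern-hours.
With 20 interns: 52/20 = 13/5 hours.

13/5 hours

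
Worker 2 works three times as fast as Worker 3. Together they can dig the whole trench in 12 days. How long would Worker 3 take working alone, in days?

Let Worker 3's rate be r; then Worker 2's rate is 3r, so together (3 + 1)r = 4r = 1/12.
Thus r = 1/48 per day.
Worker 3 alone: 48 days; Worker 2 alone: 16 days.

48 days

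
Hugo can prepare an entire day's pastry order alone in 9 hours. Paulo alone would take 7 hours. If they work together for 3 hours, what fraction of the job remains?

5/21

Combined rate: 1/9 + 1/7 = (7 + 9)/63 = 16/63 per hour.
In 3 hours they complete 3·16/63 = 16/21 of the job.
So 5/21 remains.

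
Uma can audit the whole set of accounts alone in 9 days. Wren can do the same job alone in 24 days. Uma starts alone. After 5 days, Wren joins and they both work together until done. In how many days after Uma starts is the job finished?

87/11 days

In the first 5 days Uma alone does 5/9 of the job, leaving 4/9.
Once everyone is working, combined rate: 1/9 + 1/24 = (8 + 3)/72 = 11/72 per day.
Remaining 4/9 at 11/72 per day takes 32/11 days.
Total from the start = 5 + 32/11 = 87/11 days.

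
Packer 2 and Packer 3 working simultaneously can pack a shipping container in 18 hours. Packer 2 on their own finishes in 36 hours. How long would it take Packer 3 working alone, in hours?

Combined rate is 1/18 per hour.
Known contribution: 1/36 per hour.
So Packer 3's rate is 1/18 − 1/36 = 1/36, meaning 36 hours alone.

36 hours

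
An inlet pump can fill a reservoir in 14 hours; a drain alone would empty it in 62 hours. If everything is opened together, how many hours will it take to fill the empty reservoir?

217/12 hours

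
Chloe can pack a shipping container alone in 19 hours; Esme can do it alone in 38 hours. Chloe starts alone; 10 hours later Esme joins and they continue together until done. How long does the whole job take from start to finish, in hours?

In 10 hours Chloe does 10/19 of the job, leaving 9/19.
Chloe and Esme together work at 3/38 per hour, so finishing takes 9/19 ÷ 3/38 = 6 hours.
Total time = 10 + 6 = 16 hours.

16 hours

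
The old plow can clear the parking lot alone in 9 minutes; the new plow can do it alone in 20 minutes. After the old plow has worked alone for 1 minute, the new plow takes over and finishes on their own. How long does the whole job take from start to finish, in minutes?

169/9 minutes

In 1 minute the old plow does 1/9 of the job, leaving 8/9.
The new plow works at 1/20 per minute, so finishing takes 8/9 ÷ 1/20 = 160/9 minutes.
Total time = 1 + 160/9 = 169/9 minutes.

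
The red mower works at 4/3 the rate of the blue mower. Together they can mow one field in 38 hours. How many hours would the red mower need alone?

133/2 hours

Let the blue mower's rate be r; then the red mower's rate is (4/3)r, so together (4/3 + 1)r = (7/3)r = 1/38.
Thus r = 3/266 per hour.
The blue mower alone: 266/3 hours; the red mower alone: 133/2 hours.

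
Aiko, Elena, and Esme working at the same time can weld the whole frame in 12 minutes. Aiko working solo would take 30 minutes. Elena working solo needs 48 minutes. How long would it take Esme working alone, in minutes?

Combined rate is 1/12 per minute.
Known contribution: 1/30 + 1/48 = (8 + 5)/240 = 13/240 per minute.
So Esme's rate is 1/12 − 13/240 = 7/240, meaning 240/7 minutes alone.

240/7 minutes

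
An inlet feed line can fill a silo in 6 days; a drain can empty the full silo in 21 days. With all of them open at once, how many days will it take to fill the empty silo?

Net rate = 1/6 − 1/21 = (7 − 2)/42 = 5/42 per day.
Filling time = 1 ÷ (5/42) = 42/5 days.

42/5 days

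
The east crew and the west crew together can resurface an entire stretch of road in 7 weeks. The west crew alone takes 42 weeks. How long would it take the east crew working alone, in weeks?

42/5 weeks

Combined rate is 1/7 per week.
Known contribution: 1/42 per week.
So the east crew's rate is 1/7 − 1/42 = 5/42, meaning 42/5 weeks alone.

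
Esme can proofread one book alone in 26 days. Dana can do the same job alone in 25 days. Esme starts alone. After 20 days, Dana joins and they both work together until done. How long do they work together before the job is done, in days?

50/17 days

In the first 20 days Esme alone does 20/26 = 10/13 of the job, leaving 3/13.
Once everyone is working, combined rate: 1/26 + 1/25 = (25 + 26)/650 = 51/650 per day.
Remaining 3/13 at 51/650 per day takes 50/17 days.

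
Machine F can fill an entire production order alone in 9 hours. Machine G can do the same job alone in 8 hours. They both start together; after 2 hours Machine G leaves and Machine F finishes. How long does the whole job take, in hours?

27/4 hours

In the first 2 hours the combined rate is 17/72, so 17/36 of the job is done, leaving 19/36.
After Machine G leaves the rate is 1/9 per hour; the remaining 19/36 takes 19/4 hours.
Total = 2 + 19/4 = 27/4 hours.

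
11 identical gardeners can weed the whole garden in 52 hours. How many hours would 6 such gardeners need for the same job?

286/3 hours

Total work is 11·52 = 572 gardener-hours.
With 6 gardeners: 572/6 = 286/3 hours.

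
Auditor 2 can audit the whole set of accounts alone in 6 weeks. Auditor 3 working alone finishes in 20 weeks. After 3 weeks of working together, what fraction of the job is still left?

7/20

Combined rate: 1/6 + 1/20 = (10 + 3)/60 = 13/60 per week.
In 3 weeks they complete 3·13/60 = 13/20 of the job.
So 7/20 remains.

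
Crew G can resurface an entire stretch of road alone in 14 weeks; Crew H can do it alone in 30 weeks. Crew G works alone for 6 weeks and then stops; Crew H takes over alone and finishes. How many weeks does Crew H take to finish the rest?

In 6 weeks Crew G does 6/14 = 3/7 of the job, leaving 4/7.
Crew H works at 1/30 per week, so finishing takes 4/7 ÷ 1/30 = 120/7 weeks.

120/7 weeks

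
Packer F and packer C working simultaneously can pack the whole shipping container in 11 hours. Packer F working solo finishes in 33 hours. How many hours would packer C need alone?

33/2 hours

Combined rate is 1/11 per hour.
Known contribution: 1/33 per hour.
So packer C's rate is 1/11 − 1/33 = 2/33, meaning 33/2 hours alone.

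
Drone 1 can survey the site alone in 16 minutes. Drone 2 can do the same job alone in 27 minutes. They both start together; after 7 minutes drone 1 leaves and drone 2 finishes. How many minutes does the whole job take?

In the first 7 minutes the combined rate is 43/432, so 301/432 of the job is done, leaving 131/432.
After drone 1 leaves the rate is 1/27 per minute; the remaining 131/432 takes 131/16 minutes.
Total = 7 + 131/16 = 243/16 minutes.

243/16 minutes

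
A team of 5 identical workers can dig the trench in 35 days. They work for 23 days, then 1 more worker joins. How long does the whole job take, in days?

33 days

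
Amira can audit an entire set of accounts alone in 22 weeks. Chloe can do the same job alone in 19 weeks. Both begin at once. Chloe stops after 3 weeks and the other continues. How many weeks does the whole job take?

In the first 3 weeks the combined rate is 41/418, so 123/418 of the job is done, leaving 295/418.
After Chloe leaves the rate is 1/22 per week; the remaining 295/418 takes 295/19 weeks.
Total = 3 + 295/19 = 352/19 weeks.

352/19 weeks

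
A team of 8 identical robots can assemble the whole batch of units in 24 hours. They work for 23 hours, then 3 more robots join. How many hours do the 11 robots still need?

One robot does 1/192 of the job per hour.
After 23 hours with 8 robots, 23/24 is done (1/24 left).
With 11 robots the rate is 11/192, so the rest takes 1/24 ÷ 11/192 = 8/11 hours.

8/11 hours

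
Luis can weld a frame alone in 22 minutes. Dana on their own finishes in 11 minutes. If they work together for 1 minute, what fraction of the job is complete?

3/22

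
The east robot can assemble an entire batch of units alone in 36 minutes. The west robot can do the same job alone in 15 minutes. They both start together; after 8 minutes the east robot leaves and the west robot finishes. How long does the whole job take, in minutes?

In the first 8 minutes the combined rate is 17/180, so 34/45 of the job is done, leaving 11/45.
After the east robot leaves the rate is 1/15 per minute; the remaining 11/45 takes 11/3 minutes.
Total = 8 + 11/3 = 35/3 minutes.

35/3 minutes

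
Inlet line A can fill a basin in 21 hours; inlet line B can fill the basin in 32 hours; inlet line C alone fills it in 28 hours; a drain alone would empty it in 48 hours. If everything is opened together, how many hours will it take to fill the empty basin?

32/3 hours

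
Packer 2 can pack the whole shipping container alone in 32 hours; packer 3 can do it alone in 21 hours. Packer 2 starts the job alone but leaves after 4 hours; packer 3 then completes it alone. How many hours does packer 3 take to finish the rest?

147/8 hours

In 4 hours packer 2 does 4/32 = 1/8 of the job, leaving 7/8.
Packer 3 works at 1/21 per hour, so finishing takes 7/8 ÷ 1/21 = 147/8 hours.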